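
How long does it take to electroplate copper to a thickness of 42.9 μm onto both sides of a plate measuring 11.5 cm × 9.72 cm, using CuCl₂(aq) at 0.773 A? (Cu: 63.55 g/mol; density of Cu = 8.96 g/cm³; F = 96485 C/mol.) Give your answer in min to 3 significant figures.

Plated area = 2 × 11.5 × 9.72 = 223.6 cm²
Volume = 223.6 × 42.9×10⁻⁴ cm = 0.9592 cm³
m(Cu) = 0.9592 × 8.96 = 8.594 g
n(Cu) = 8.594 / 63.55 = 0.1352 mol; n(e⁻) = 2 × 0.1352 = 0.2704 mol
Q = 0.2704 × 96485 = 26090 C
t = 26090 / 0.773 = 33750 s = 563 min

563 min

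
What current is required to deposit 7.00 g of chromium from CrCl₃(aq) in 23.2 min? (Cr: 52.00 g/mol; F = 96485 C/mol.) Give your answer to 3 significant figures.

28.0 A

n(Cr) = 7.00 / 52.00 = 0.1346 mol
Cr³⁺ + 3e⁻ → Cr, so n(e⁻) = 3 × 0.1346 = 0.4038 mol
Q = 0.4038 × 96485 = 38960 C
I = Q / t = 38960 / 1392 s = 28.0 A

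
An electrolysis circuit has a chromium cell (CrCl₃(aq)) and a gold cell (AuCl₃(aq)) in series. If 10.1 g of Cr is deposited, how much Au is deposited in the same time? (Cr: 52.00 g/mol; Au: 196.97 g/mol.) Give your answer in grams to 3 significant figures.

n(Cr) = 10.1 / 52.00 = 0.1942 mol
Cr³⁺ + 3e⁻ → Cr, so n(e⁻) = 3 × 0.1942 = 0.5826 mol
The cells are in series, so the same charge (and hence the same n(e⁻) = 0.5826 mol) passes through both.
Au³⁺ + 3e⁻ → Au, so n(Au) = 0.5826 / 3 = 0.1942 mol
m(Au) = 0.1942 × 196.97 = 38.3 g

38.3 g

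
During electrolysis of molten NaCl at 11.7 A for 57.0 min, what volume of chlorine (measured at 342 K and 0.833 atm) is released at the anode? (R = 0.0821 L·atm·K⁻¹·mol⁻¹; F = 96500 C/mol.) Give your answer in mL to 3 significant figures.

Q = 11.7 A × 3420 s = 40010 C
Moles of electrons = 40010 / 96500 = 0.4146 mol
2Cl⁻ → Cl₂ + 2e⁻, so n(Cl₂) = 0.4146 / 2 = 0.2073 mol
V = nRT/P = 0.2073 × 0.0821 × 342 / 0.833 = 6.988 L
= 6990 mL

6990 mL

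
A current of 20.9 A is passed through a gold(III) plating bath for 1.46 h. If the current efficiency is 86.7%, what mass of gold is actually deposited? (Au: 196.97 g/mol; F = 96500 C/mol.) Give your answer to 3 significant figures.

64.8 g

Q = 20.9 × 5256 = 1.099×10^5 C
n(e⁻) = 1.099×10^5 / 96500 = 1.139 mol
Au³⁺ + 3e⁻ → Au, so theoretical m(Au) = 0.3797 × 196.97 = 74.79 g
Actual mass = 86.7% × 74.79 = 64.8 g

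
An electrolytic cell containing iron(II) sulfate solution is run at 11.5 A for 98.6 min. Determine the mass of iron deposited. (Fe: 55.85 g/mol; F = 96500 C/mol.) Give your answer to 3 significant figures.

Charge passed = 11.5 × 5916 = 68030 C
Moles of electrons = 68030 / 96500 = 0.7050 mol
Fe²⁺ + 2e⁻ → Fe, so n(Fe) = 0.7050 / 2 = 0.3525 mol
m = 0.3525 × 55.85 = 19.7 g

19.7 g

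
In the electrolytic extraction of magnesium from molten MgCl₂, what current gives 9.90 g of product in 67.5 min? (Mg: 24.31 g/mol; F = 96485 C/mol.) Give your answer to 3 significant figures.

19.4 A

n(Mg) = 9.90 / 24.31 = 0.4072 mol
Mg²⁺ + 2e⁻ → Mg, so n(e⁻) = 2 × 0.4072 = 0.8144 mol
Q = 0.8144 × 96485 = 78580 C
I = Q / t = 78580 / 4050 s = 19.4 A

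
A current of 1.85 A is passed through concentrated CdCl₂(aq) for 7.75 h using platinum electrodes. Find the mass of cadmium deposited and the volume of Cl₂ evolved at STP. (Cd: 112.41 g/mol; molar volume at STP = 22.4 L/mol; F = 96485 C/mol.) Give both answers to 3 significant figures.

Q = 1.85 × 27900 = 51620 C; n(e⁻) = 51620 / 96485 = 0.5350 mol
Cathode: Cd²⁺ + 2e⁻ → Cd → n(Cd) = 0.5350/2 = 0.2675 mol → 30.1 g
Anode: 2Cl⁻ → Cl₂ + 2e⁻ → n(Cl₂) = 0.5350/2 = 0.2675 mol → 5.99 L

30.1 g Cd; 5.99 L Cl₂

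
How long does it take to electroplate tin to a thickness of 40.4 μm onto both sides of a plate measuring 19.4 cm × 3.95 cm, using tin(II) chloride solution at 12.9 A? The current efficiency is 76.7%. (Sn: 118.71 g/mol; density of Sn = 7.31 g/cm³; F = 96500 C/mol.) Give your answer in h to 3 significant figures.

0.207 h

Plated area = 2 × 19.4 × 3.95 = 153.3 cm²
Volume = 153.3 × 40.4×10⁻⁴ cm = 0.6193 cm³
m(Sn) = 0.6193 × 7.31 = 4.527 g
n(Sn) = 4.527 / 118.71 = 0.03813 mol; n(e⁻) = 2 × 0.03813 = 0.07626 mol
Q = 0.07626 × 96500 / 0.767 = 9595 C
t = 9595 / 12.9 = 743.8 s = 0.207 h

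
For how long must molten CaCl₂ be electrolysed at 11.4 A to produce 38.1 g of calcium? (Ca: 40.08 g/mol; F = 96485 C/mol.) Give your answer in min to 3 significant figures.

268 min

n(Ca) = 38.1 / 40.08 = 0.9506 mol
Ca²⁺ + 2e⁻ → Ca, so n(e⁻) = 2 × 0.9506 = 1.901 mol
Q = 1.901 × 96485 = 1.834×10^5 C
t = Q / I = 1.834×10^5 / 11.4 = 16090 s = 268 min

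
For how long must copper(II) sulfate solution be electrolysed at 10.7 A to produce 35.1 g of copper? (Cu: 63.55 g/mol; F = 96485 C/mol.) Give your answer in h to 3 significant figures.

n(Cu) = 35.1 / 63.55 = 0.5523 mol
Cu²⁺ + 2e⁻ → Cu, so n(e⁻) = 2 × 0.5523 = 1.105 mol
Q = 1.105 × 96485 = 1.066×10^5 C
t = Q / I = 1.066×10^5 / 10.7 = 9963 s = 2.77 h

2.77 h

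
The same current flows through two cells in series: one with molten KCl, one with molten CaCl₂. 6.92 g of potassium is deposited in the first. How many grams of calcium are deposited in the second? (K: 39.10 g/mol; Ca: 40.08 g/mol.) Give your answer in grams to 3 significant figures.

3.55 g

n(K) = 6.92 / 39.10 = 0.1770 mol
K⁺ + e⁻ → K, so n(e⁻) = 0.1770 mol
Since the cells are in series, n(e⁻) in the Ca cell is also 0.1770 mol.
Ca²⁺ + 2e⁻ → Ca, so n(Ca) = 0.1770 / 2 = 0.08850 mol
m(Ca) = 0.08850 × 40.08 = 3.55 g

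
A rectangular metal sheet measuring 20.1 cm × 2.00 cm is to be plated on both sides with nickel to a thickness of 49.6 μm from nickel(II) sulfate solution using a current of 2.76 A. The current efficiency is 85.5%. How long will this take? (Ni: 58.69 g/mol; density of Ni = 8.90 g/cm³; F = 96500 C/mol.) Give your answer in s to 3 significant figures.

Plated area = 2 × 20.1 × 2.00 = 80.40 cm²
Volume = 80.40 × 49.6×10⁻⁴ cm = 0.3988 cm³
m(Ni) = 0.3988 × 8.90 = 3.549 g
n(Ni) = 3.549 / 58.69 = 0.06047 mol; n(e⁻) = 2 × 0.06047 = 0.1209 mol
Q = 0.1209 × 96500 / 0.855 = 13650 C
t = 13650 / 2.76 = 4946 s

4950 s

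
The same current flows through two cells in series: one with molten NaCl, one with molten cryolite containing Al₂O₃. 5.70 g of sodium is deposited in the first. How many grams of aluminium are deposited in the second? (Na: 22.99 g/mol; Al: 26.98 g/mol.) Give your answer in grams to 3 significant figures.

2.23 g

n(Na) = 5.70 / 22.99 = 0.2479 mol
Na⁺ + e⁻ → Na, so n(e⁻) = 0.2479 mol
Same current for the same time ⇒ same n(e⁻) = 0.2479 mol in both cells.
Al³⁺ + 3e⁻ → Al, so n(Al) = 0.2479 / 3 = 0.08263 mol
m(Al) = 0.08263 × 26.98 = 2.23 g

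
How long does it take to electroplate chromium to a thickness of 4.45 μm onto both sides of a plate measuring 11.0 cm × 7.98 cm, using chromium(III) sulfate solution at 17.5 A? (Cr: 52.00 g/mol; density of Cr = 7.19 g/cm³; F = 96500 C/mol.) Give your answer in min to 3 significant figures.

2.98 min

Plated area = 2 × 11.0 × 7.98 = 175.6 cm²
Volume = 175.6 × 4.45×10⁻⁴ cm = 0.07814 cm³
m(Cr) = 0.07814 × 7.19 = 0.5618 g
n(Cr) = 0.5618 / 52.00 = 0.01080 mol; n(e⁻) = 3 × 0.01080 = 0.03240 mol
Q = 0.03240 × 96500 = 3127 C
t = 3127 / 17.5 = 178.7 s = 2.98 min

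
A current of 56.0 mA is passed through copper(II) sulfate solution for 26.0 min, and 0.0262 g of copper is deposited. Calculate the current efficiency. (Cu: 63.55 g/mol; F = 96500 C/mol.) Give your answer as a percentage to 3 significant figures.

91.1%

Q = 0.0560 × 1560 = 87.36 C
n(e⁻) = 87.36 / 96500 = 9.053×10^-4 mol
Cu²⁺ + 2e⁻ → Cu, so theoretical n(Cu) = 4.527×10^-4 mol → 0.02877 g
Efficiency = 0.0262 / 0.02877 = 0.9107 = 91.1%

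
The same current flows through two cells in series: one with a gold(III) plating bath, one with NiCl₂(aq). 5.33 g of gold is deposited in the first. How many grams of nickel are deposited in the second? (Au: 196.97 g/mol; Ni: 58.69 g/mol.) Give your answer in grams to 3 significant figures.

n(Au) = 5.33 / 196.97 = 0.02706 mol
Au³⁺ + 3e⁻ → Au, so n(e⁻) = 3 × 0.02706 = 0.08118 mol
The cells are in series, so the same charge (and hence the same n(e⁻) = 0.08118 mol) passes through both.
Ni²⁺ + 2e⁻ → Ni, so n(Ni) = 0.08118 / 2 = 0.04059 mol
m(Ni) = 0.04059 × 58.69 = 2.38 g

2.38 g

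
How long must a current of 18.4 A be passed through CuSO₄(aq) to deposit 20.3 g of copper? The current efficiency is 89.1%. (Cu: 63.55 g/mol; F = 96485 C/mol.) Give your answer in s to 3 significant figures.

n(Cu) = 20.3 / 63.55 = 0.3194 mol
Cu²⁺ + 2e⁻ → Cu, so n(e⁻) = 2 × 0.3194 = 0.6388 mol
Q = 0.6388 × 96485 / 0.891 = 69170 C
t = Q / I = 69170 / 18.4 = 3759 s

3760 s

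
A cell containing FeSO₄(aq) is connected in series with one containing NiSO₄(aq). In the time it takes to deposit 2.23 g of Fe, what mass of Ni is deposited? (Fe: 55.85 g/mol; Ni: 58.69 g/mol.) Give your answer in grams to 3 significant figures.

n(Fe) = 2.23 / 55.85 = 0.03993 mol
Fe²⁺ + 2e⁻ → Fe, so n(e⁻) = 2 × 0.03993 = 0.07986 mol
Same current for the same time ⇒ same n(e⁻) = 0.07986 mol in both cells.
Ni²⁺ + 2e⁻ → Ni, so n(Ni) = 0.07986 / 2 = 0.03993 mol
m(Ni) = 0.03993 × 58.69 = 2.34 g

2.34 g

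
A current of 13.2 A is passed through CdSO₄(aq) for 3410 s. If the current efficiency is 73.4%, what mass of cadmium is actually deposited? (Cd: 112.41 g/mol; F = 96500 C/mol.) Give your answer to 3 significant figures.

19.2 g

Q = 13.2 × 3410 = 45010 C
n(e⁻) = 45010 / 96500 = 0.4664 mol
Cd²⁺ + 2e⁻ → Cd, so theoretical m(Cd) = 0.2332 × 112.41 = 26.21 g
Actual mass = 73.4% × 26.21 = 19.2 g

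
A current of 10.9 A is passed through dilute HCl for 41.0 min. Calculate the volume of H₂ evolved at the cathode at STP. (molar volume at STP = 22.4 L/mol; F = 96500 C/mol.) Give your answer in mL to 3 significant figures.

Q = It = 10.9 × 2460 = 26810 C
n(e⁻) = 26810 / 96500 = 0.2778 mol
2H⁺ + 2e⁻ → H₂, so n(H₂) = 0.2778 / 2 = 0.1389 mol
V = 0.1389 × 22.4 = 3.111 L
= 3110 mL

3110 mL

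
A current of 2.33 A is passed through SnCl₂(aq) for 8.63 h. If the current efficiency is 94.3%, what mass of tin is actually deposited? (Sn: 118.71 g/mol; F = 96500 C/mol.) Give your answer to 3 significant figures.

Q = 2.33 × 31068 = 72390 C
n(e⁻) = 72390 / 96500 = 0.7502 mol
Sn²⁺ + 2e⁻ → Sn, so theoretical m(Sn) = 0.3751 × 118.71 = 44.53 g
Actual mass = 94.3% × 44.53 = 42.0 g

42.0 g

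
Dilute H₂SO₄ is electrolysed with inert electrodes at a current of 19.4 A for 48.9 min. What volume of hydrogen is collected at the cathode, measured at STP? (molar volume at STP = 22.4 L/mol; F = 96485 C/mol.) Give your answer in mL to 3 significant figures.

Q = 19.4 A × 2934 s = 56920 C
Moles of electrons = 56920 / 96485 = 0.5899 mol
2H⁺ + 2e⁻ → H₂, so n(H₂) = 0.5899 / 2 = 0.2950 mol
V = 0.2950 × 22.4 = 6.608 L
= 6610 mL

6610 mL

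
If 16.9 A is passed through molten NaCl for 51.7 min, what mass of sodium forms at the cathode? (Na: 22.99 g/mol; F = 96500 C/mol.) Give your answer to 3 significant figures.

12.5 g

Q = 16.9 A × 3102 s = 52420 C
n(e⁻) = 52420 / 96500 = 0.5432 mol
Na⁺ + e⁻ → Na, so n(Na) = 0.5432 mol
m = 0.5432 × 22.99 = 12.5 g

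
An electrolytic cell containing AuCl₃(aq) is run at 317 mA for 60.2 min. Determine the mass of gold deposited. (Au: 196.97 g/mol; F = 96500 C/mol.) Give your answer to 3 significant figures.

Q = It = 0.317 × 3612 = 1145 C
n(e⁻) = Q/F = 1145/96500 = 0.01187 mol
Au³⁺ + 3e⁻ → Au, so n(Au) = 0.01187 / 3 = 0.003957 mol
m = 0.003957 × 196.97 = 0.779 g

0.779 g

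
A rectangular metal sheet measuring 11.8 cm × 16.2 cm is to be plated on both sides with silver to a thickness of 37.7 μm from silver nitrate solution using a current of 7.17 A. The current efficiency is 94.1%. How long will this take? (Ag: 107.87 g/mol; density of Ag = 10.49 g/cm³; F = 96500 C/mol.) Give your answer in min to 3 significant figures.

33.4 min

Plated area = 2 × 11.8 × 16.2 = 382.3 cm²
Volume = 382.3 × 37.7×10⁻⁴ cm = 1.441 cm³
m(Ag) = 1.441 × 10.49 = 15.12 g
n(Ag) = 15.12 / 107.87 = 0.1402 mol; n(e⁻) = 0.1402 mol
Q = 0.1402 × 96500 / 0.941 = 14380 C
t = 14380 / 7.17 = 2006 s = 33.4 min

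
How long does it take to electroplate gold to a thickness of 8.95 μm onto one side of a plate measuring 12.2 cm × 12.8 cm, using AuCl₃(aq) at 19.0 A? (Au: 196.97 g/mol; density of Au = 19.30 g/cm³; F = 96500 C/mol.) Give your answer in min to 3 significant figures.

Plated area = 12.2 × 12.8 = 156.2 cm²
Volume = 156.2 × 8.95×10⁻⁴ cm = 0.1398 cm³
m(Au) = 0.1398 × 19.30 = 2.698 g
n(Au) = 2.698 / 196.97 = 0.01370 mol; n(e⁻) = 3 × 0.01370 = 0.04110 mol
Q = 0.04110 × 96500 = 3966 C
t = 3966 / 19.0 = 208.7 s = 3.48 min

3.48 min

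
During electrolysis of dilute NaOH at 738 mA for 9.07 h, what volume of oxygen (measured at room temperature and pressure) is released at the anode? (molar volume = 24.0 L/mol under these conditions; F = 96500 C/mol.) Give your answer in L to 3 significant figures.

1.50 L

Q = 0.738 A × 32652 s = 24100 C
n(e⁻) = 24100 / 96500 = 0.2497 mol
2H₂O → O₂ + 4H⁺ + 4e⁻, so n(O₂) = 0.2497 / 4 = 0.06243 mol
V = 0.06243 × 24.0 = 1.498 L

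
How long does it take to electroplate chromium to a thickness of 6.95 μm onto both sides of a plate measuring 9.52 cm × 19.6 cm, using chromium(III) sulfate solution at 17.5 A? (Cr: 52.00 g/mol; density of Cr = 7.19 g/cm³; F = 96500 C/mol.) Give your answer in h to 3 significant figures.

Plated area = 2 × 9.52 × 19.6 = 373.2 cm²
Volume = 373.2 × 6.95×10⁻⁴ cm = 0.2594 cm³
m(Cr) = 0.2594 × 7.19 = 1.865 g
n(Cr) = 1.865 / 52.00 = 0.03587 mol; n(e⁻) = 3 × 0.03587 = 0.1076 mol
Q = 0.1076 × 96500 = 10380 C
t = 10380 / 17.5 = 593.1 s = 0.165 h

0.165 h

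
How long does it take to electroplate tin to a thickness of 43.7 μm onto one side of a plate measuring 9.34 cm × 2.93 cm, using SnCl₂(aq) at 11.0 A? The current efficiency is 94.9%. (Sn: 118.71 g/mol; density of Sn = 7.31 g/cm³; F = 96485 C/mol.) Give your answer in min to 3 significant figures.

2.27 min

Plated area = 9.34 × 2.93 = 27.37 cm²
Volume = 27.37 × 43.7×10⁻⁴ cm = 0.1196 cm³
m(Sn) = 0.1196 × 7.31 = 0.8743 g
n(Sn) = 0.8743 / 118.71 = 0.007365 mol; n(e⁻) = 2 × 0.007365 = 0.01473 mol
Q = 0.01473 × 96485 / 0.949 = 1498 C
t = 1498 / 11.0 = 136.2 s = 2.27 min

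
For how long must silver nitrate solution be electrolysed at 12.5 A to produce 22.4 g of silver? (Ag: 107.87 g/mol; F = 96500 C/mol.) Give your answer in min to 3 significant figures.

n(Ag) = 22.4 / 107.87 = 0.2077 mol
Ag⁺ + e⁻ → Ag, so n(e⁻) = 0.2077 mol
Q = 0.2077 × 96500 = 20040 C
t = Q / I = 20040 / 12.5 = 1603 s = 26.7 min

26.7 min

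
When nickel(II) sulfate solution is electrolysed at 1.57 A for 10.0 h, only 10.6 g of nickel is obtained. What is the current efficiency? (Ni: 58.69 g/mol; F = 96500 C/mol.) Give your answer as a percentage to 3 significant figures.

61.7%

Q = 1.57 × 36000 = 56520 C
n(e⁻) = 56520 / 96500 = 0.5857 mol
Ni²⁺ + 2e⁻ → Ni, so theoretical n(Ni) = 0.2929 mol → 17.19 g
Efficiency = 10.6 / 17.19 = 0.6166 = 61.7%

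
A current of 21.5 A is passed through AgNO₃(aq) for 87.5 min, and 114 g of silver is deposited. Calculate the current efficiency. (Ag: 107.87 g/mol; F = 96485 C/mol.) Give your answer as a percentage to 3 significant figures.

Q = 21.5 × 5250 = 1.129×10^5 C
n(e⁻) = 1.129×10^5 / 96485 = 1.170 mol
Ag⁺ + e⁻ → Ag, so theoretical n(Ag) = 1.170 mol → 126.2 g
Efficiency = 114 / 126.2 = 0.9033 = 90.3%

90.3%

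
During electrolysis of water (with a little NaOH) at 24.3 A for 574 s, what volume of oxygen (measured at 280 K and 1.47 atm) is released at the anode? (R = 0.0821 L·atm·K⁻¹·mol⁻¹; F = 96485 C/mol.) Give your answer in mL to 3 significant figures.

Q = 24.3 A × 574 s = 13950 C
Moles of electrons = 13950 / 96485 = 0.1446 mol
2H₂O → O₂ + 4H⁺ + 4e⁻, so n(O₂) = 0.1446 / 4 = 0.03615 mol
V = nRT/P = 0.03615 × 0.0821 × 280 / 1.47 = 0.5653 L
= 565 mL

565 mL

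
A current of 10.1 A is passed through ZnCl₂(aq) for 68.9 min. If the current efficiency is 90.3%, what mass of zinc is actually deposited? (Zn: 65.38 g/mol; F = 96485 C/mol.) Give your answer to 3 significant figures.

Q = 10.1 × 4134 = 41750 C
n(e⁻) = 41750 / 96485 = 0.4327 mol
Zn²⁺ + 2e⁻ → Zn, so theoretical m(Zn) = 0.2164 × 65.38 = 14.15 g
Actual mass = 90.3% × 14.15 = 12.8 g

12.8 g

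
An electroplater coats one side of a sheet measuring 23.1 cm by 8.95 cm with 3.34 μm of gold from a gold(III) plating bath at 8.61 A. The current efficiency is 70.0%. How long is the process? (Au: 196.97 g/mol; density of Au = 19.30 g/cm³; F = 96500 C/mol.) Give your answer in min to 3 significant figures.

5.42 min

Plated area = 23.1 × 8.95 = 206.7 cm²
Volume = 206.7 × 3.34×10⁻⁴ cm = 0.06904 cm³
m(Au) = 0.06904 × 19.30 = 1.332 g
n(Au) = 1.332 / 196.97 = 0.006762 mol; n(e⁻) = 3 × 0.006762 = 0.02029 mol
Q = 0.02029 × 96500 / 0.700 = 2797 C
t = 2797 / 8.61 = 324.9 s = 5.42 min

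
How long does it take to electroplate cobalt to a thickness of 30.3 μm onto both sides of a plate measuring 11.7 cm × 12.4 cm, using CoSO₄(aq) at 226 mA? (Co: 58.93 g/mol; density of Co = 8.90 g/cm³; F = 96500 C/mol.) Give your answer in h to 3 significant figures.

Plated area = 2 × 11.7 × 12.4 = 290.2 cm²
Volume = 290.2 × 30.3×10⁻⁴ cm = 0.8793 cm³
m(Co) = 0.8793 × 8.90 = 7.826 g
n(Co) = 7.826 / 58.93 = 0.1328 mol; n(e⁻) = 2 × 0.1328 = 0.2656 mol
Q = 0.2656 × 96500 = 25630 C
t = 25630 / 0.226 = 1.134×10^5 s = 31.5 h

31.5 h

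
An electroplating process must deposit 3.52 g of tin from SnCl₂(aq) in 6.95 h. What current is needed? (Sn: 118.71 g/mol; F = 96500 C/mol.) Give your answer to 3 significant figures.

0.229 A

n(Sn) = 3.52 / 118.71 = 0.02965 mol
Sn²⁺ + 2e⁻ → Sn, so n(e⁻) = 2 × 0.02965 = 0.05930 mol
Q = 0.05930 × 96500 = 5722 C
I = Q / t = 5722 / 25020 s = 0.229 A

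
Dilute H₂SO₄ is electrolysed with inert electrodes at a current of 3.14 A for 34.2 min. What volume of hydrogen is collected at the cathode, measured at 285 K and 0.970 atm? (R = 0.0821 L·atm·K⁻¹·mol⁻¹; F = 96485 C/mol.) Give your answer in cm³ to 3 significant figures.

Charge passed = 3.14 × 2052 = 6443 C
n(e⁻) = 6443 / 96485 = 0.06678 mol
2H⁺ + 2e⁻ → H₂, so n(H₂) = 0.06678 / 2 = 0.03339 mol
V = nRT/P = 0.03339 × 0.0821 × 285 / 0.970 = 0.8054 L
= 805 cm³

805 cm³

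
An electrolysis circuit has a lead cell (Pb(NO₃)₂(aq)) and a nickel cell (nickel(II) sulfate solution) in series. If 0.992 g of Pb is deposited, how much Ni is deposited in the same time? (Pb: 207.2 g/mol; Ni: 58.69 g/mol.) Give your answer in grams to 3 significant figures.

0.281 g

n(Pb) = 0.992 / 207.2 = 0.004788 mol
Pb²⁺ + 2e⁻ → Pb, so n(e⁻) = 2 × 0.004788 = 0.009576 mol
The cells are in series, so the same charge (and hence the same n(e⁻) = 0.009576 mol) passes through both.
Ni²⁺ + 2e⁻ → Ni, so n(Ni) = 0.009576 / 2 = 0.004788 mol
m(Ni) = 0.004788 × 58.69 = 0.281 g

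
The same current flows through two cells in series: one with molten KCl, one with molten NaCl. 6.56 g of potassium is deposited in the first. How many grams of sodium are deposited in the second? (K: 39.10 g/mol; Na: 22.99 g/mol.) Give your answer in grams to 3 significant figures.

n(K) = 6.56 / 39.10 = 0.1678 mol
K⁺ + e⁻ → K, so n(e⁻) = 0.1678 mol
Since the cells are in series, n(e⁻) in the Na cell is also 0.1678 mol.
Na⁺ + e⁻ → Na, so n(Na) = 0.1678 mol
m(Na) = 0.1678 × 22.99 = 3.86 g

3.86 g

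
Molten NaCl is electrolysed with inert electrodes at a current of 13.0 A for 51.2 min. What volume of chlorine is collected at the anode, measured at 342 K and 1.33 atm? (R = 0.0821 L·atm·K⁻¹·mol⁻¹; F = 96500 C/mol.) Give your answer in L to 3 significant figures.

4.37 L

Charge passed = 13.0 × 3072 = 39940 C
n(e⁻) = Q/F = 39940/96500 = 0.4139 mol
2Cl⁻ → Cl₂ + 2e⁻, so n(Cl₂) = 0.4139 / 2 = 0.2070 mol
V = nRT/P = 0.2070 × 0.0821 × 342 / 1.33 = 4.370 L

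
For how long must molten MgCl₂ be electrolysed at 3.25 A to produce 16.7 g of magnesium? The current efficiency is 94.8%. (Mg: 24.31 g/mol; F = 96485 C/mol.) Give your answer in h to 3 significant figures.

n(Mg) = 16.7 / 24.31 = 0.6870 mol
Mg²⁺ + 2e⁻ → Mg, so n(e⁻) = 2 × 0.6870 = 1.374 mol
Q = 1.374 × 96485 / 0.948 = 1.398×10^5 C
t = Q / I = 1.398×10^5 / 3.25 = 43020 s = 12.0 h

12.0 h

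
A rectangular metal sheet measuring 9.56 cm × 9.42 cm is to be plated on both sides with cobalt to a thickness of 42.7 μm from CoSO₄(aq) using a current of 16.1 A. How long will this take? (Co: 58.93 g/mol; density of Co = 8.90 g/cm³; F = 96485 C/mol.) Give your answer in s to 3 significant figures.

1390 s

Plated area = 2 × 9.56 × 9.42 = 180.1 cm²
Volume = 180.1 × 42.7×10⁻⁴ cm = 0.7690 cm³
m(Co) = 0.7690 × 8.90 = 6.844 g
n(Co) = 6.844 / 58.93 = 0.1161 mol; n(e⁻) = 2 × 0.1161 = 0.2322 mol
Q = 0.2322 × 96485 = 22400 C
t = 22400 / 16.1 = 1391 s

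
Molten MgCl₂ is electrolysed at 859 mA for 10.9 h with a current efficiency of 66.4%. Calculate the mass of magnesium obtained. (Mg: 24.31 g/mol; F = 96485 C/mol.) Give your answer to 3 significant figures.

2.82 g

Q = 0.859 × 39240 = 33710 C
n(e⁻) = 33710 / 96485 = 0.3494 mol
Mg²⁺ + 2e⁻ → Mg, so theoretical m(Mg) = 0.1747 × 24.31 = 4.247 g
Actual mass = 66.4% × 4.247 = 2.82 g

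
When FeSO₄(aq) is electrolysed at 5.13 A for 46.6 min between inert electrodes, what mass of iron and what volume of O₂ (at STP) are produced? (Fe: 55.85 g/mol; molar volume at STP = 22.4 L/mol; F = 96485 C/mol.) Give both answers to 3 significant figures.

4.15 g Fe; 0.832 L O₂

Q = 5.13 × 2796 = 14340 C; n(e⁻) = 14340 / 96485 = 0.1486 mol
Cathode: Fe²⁺ + 2e⁻ → Fe → n(Fe) = 0.1486/2 = 0.07430 mol → 4.15 g
Anode: 2H₂O → O₂ + 4H⁺ + 4e⁻ → n(O₂) = 0.1486/4 = 0.03715 mol → 0.832 L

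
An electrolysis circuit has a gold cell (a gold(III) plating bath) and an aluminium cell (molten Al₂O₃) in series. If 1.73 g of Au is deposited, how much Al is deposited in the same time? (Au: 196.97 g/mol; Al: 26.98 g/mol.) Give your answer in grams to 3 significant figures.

0.237 g

n(Au) = 1.73 / 196.97 = 0.008783 mol
Au³⁺ + 3e⁻ → Au, so n(e⁻) = 3 × 0.008783 = 0.02635 mol
The cells are in series, so the same charge (and hence the same n(e⁻) = 0.02635 mol) passes through both.
Al³⁺ + 3e⁻ → Al, so n(Al) = 0.02635 / 3 = 0.008783 mol
m(Al) = 0.008783 × 26.98 = 0.237 g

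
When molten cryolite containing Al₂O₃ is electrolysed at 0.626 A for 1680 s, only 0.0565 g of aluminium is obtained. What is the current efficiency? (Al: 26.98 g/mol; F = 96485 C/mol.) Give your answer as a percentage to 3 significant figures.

57.6%

Q = 0.626 × 1680 = 1052 C
n(e⁻) = 1052 / 96485 = 0.01090 mol
Al³⁺ + 3e⁻ → Al, so theoretical n(Al) = 0.003633 mol → 0.09802 g
Efficiency = 0.0565 / 0.09802 = 0.5764 = 57.6%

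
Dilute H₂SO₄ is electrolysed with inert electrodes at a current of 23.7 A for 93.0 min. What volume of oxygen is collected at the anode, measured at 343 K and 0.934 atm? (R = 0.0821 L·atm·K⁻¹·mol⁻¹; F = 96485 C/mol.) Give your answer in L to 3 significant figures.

10.3 L

Charge passed = 23.7 × 5580 = 1.322×10^5 C
n(e⁻) = 1.322×10^5 / 96485 = 1.370 mol
2H₂O → O₂ + 4H⁺ + 4e⁻, so n(O₂) = 1.370 / 4 = 0.3425 mol
V = nRT/P = 0.3425 × 0.0821 × 343 / 0.934 = 10.33 L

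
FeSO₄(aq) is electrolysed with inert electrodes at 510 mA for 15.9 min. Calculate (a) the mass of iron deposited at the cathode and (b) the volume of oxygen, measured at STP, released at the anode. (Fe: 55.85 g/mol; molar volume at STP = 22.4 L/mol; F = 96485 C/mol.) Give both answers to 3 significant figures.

0.141 g Fe; 0.0282 L O₂

Q = 0.510 × 954 = 486.5 C; n(e⁻) = 486.5 / 96485 = 0.005042 mol
Cathode: Fe²⁺ + 2e⁻ → Fe → n(Fe) = 0.005042/2 = 0.002521 mol → 0.141 g
Anode: 2H₂O → O₂ + 4H⁺ + 4e⁻ → n(O₂) = 0.005042/4 = 0.001261 mol → 0.0282 L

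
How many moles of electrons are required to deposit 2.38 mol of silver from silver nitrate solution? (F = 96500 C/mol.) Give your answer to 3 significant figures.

Ag⁺ + e⁻ → Ag, so n(e⁻) = 1 × 2.38 = 2.380 mol

2.38 mol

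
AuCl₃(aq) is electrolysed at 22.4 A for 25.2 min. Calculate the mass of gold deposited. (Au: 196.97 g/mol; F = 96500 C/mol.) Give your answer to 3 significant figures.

Q = 22.4 A × 1512 s = 33870 C
n(e⁻) = Q/F = 33870/96500 = 0.3510 mol
Au³⁺ + 3e⁻ → Au, so n(Au) = 0.3510 / 3 = 0.1170 mol
m = 0.1170 × 196.97 = 23.0 g

23.0 g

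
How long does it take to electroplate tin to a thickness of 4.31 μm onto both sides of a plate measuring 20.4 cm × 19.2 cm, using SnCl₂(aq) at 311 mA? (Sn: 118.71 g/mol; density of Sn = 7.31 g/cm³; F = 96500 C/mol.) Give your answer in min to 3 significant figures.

Plated area = 2 × 20.4 × 19.2 = 783.4 cm²
Volume = 783.4 × 4.31×10⁻⁴ cm = 0.3376 cm³
m(Sn) = 0.3376 × 7.31 = 2.468 g
n(Sn) = 2.468 / 118.71 = 0.02079 mol; n(e⁻) = 2 × 0.02079 = 0.04158 mol
Q = 0.04158 × 96500 = 4012 C
t = 4012 / 0.311 = 12900 s = 215 min

215 min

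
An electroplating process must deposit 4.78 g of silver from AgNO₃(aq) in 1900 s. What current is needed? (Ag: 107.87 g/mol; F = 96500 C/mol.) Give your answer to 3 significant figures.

n(Ag) = 4.78 / 107.87 = 0.04431 mol
Ag⁺ + e⁻ → Ag, so n(e⁻) = 0.04431 mol
Q = 0.04431 × 96500 = 4276 C
I = Q / t = 4276 / 1900 s = 2.25 A

2.25 A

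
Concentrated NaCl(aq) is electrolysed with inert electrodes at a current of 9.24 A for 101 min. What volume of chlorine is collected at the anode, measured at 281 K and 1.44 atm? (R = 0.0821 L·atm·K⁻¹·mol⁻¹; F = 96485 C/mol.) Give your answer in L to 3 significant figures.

4.65 L

Q = 9.24 A × 6060 s = 55990 C
n(e⁻) = 55990 / 96485 = 0.5803 mol
2Cl⁻ → Cl₂ + 2e⁻, so n(Cl₂) = 0.5803 / 2 = 0.2902 mol
V = nRT/P = 0.2902 × 0.0821 × 281 / 1.44 = 4.649 L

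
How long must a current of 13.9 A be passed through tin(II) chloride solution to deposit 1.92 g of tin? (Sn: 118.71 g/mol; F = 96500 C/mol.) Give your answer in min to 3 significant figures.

n(Sn) = 1.92 / 118.71 = 0.01617 mol
Sn²⁺ + 2e⁻ → Sn, so n(e⁻) = 2 × 0.01617 = 0.03234 mol
Q = 0.03234 × 96500 = 3121 C
t = Q / I = 3121 / 13.9 = 224.5 s = 3.74 min

3.74 min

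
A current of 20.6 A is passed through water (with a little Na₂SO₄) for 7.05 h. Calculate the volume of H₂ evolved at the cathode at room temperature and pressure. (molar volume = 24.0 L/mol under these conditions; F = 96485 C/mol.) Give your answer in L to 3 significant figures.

65.0 L

Q = 20.6 A × 25380 s = 5.228×10^5 C
n(e⁻) = 5.228×10^5 / 96485 = 5.418 mol
2H⁺ + 2e⁻ → H₂, so n(H₂) = 5.418 / 2 = 2.709 mol
V = 2.709 × 24.0 = 65.02 L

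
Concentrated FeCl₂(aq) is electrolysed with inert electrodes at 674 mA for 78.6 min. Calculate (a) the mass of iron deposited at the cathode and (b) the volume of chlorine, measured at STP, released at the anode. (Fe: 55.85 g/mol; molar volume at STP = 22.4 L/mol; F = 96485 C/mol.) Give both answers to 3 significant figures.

0.920 g Fe; 0.369 L Cl₂

Q = 0.674 × 4716 = 3179 C; n(e⁻) = 3179 / 96485 = 0.03295 mol
Cathode: Fe²⁺ + 2e⁻ → Fe → n(Fe) = 0.03295/2 = 0.01648 mol → 0.920 g
Anode: 2Cl⁻ → Cl₂ + 2e⁻ → n(Cl₂) = 0.03295/2 = 0.01648 mol → 0.369 L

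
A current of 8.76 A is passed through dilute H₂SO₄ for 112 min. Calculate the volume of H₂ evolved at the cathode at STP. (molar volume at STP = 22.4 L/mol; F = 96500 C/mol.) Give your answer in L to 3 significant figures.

6.83 L

Q = It = 8.76 × 6720 = 58870 C
Moles of electrons = 58870 / 96500 = 0.6101 mol
2H⁺ + 2e⁻ → H₂, so n(H₂) = 0.6101 / 2 = 0.3051 mol
V = 0.3051 × 22.4 = 6.834 L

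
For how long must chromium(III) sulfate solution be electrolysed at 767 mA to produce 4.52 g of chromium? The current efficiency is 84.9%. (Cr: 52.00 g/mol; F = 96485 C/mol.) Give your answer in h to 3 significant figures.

n(Cr) = 4.52 / 52.00 = 0.08692 mol
Cr³⁺ + 3e⁻ → Cr, so n(e⁻) = 3 × 0.08692 = 0.2608 mol
Q = 0.2608 × 96485 / 0.849 = 29640 C
t = Q / I = 29640 / 0.767 = 38640 s = 10.7 h

10.7 h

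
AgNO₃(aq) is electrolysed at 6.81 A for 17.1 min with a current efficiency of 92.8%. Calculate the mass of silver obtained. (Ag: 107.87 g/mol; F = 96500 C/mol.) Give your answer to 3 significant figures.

Q = 6.81 × 1026 = 6987 C
n(e⁻) = 6987 / 96500 = 0.07240 mol
Ag⁺ + e⁻ → Ag, so theoretical m(Ag) = 0.07240 × 107.87 = 7.810 g
Actual mass = 92.8% × 7.810 = 7.25 g

7.25 g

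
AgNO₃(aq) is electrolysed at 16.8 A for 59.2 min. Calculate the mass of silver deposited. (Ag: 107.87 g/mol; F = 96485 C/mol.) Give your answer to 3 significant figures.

66.7 g

Charge passed = 16.8 × 3552 = 59670 C
n(e⁻) = Q/F = 59670/96485 = 0.6184 mol
Ag⁺ + e⁻ → Ag, so n(Ag) = 0.6184 mol
m = 0.6184 × 107.87 = 66.7 g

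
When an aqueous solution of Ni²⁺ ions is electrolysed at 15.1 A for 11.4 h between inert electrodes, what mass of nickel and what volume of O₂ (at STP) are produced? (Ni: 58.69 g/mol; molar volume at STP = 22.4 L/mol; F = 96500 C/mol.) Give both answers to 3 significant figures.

Q = 15.1 × 41040 = 6.197×10^5 C; n(e⁻) = 6.197×10^5 / 96500 = 6.422 mol
Cathode: Ni²⁺ + 2e⁻ → Ni → n(Ni) = 6.422/2 = 3.211 mol → 188 g
Anode: 2H₂O → O₂ + 4H⁺ + 4e⁻ → n(O₂) = 6.422/4 = 1.606 mol → 36.0 L

188 g Ni; 36.0 L O₂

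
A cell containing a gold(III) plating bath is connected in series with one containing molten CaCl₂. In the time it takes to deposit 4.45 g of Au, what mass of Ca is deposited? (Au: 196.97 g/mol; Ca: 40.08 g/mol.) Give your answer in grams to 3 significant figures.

n(Au) = 4.45 / 196.97 = 0.02259 mol
Au³⁺ + 3e⁻ → Au, so n(e⁻) = 3 × 0.02259 = 0.06777 mol
Same current for the same time ⇒ same n(e⁻) = 0.06777 mol in both cells.
Ca²⁺ + 2e⁻ → Ca, so n(Ca) = 0.06777 / 2 = 0.03389 mol
m(Ca) = 0.03389 × 40.08 = 1.36 g

1.36 g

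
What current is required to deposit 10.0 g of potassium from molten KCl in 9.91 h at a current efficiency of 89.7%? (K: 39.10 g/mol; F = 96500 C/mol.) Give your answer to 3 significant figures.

n(K) = 10.0 / 39.10 = 0.2558 mol
K⁺ + e⁻ → K, so n(e⁻) = 0.2558 mol
Q = 0.2558 × 96500 / 0.897 = 27520 C
I = Q / t = 27520 / 35676 s = 0.771 A

0.771 A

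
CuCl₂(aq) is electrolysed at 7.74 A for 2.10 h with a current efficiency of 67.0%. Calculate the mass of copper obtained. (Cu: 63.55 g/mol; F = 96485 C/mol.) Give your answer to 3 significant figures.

Q = 7.74 × 7560 = 58510 C
n(e⁻) = 58510 / 96485 = 0.6064 mol
Cu²⁺ + 2e⁻ → Cu, so theoretical m(Cu) = 0.3032 × 63.55 = 19.27 g
Actual mass = 67.0% × 19.27 = 12.9 g

12.9 g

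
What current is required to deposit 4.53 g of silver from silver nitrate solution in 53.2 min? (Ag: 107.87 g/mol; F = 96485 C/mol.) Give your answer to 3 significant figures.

n(Ag) = 4.53 / 107.87 = 0.04199 mol
Ag⁺ + e⁻ → Ag, so n(e⁻) = 0.04199 mol
Q = 0.04199 × 96485 = 4051 C
I = Q / t = 4051 / 3192 s = 1.27 A

1.27 A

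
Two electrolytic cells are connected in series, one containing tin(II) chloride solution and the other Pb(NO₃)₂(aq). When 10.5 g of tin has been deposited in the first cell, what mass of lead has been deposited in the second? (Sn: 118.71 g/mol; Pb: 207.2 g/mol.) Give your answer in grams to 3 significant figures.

18.3 g

n(Sn) = 10.5 / 118.71 = 0.08845 mol
Sn²⁺ + 2e⁻ → Sn, so n(e⁻) = 2 × 0.08845 = 0.1769 mol
Since the cells are in series, n(e⁻) in the Pb cell is also 0.1769 mol.
Pb²⁺ + 2e⁻ → Pb, so n(Pb) = 0.1769 / 2 = 0.08845 mol
m(Pb) = 0.08845 × 207.2 = 18.3 g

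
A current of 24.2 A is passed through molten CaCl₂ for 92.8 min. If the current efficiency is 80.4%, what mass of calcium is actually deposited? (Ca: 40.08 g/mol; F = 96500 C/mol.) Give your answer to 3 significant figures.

22.5 g

Q = 24.2 × 5568 = 1.347×10^5 C
n(e⁻) = 1.347×10^5 / 96500 = 1.396 mol
Ca²⁺ + 2e⁻ → Ca, so theoretical m(Ca) = 0.6980 × 40.08 = 27.98 g
Actual mass = 80.4% × 27.98 = 22.5 g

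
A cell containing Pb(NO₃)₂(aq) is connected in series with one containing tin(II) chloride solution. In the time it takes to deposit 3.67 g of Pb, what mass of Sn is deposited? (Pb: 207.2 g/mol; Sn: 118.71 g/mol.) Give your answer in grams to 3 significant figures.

2.10 g

n(Pb) = 3.67 / 207.2 = 0.01771 mol
Pb²⁺ + 2e⁻ → Pb, so n(e⁻) = 2 × 0.01771 = 0.03542 mol
Since the cells are in series, n(e⁻) in the Sn cell is also 0.03542 mol.
Sn²⁺ + 2e⁻ → Sn, so n(Sn) = 0.03542 / 2 = 0.01771 mol
m(Sn) = 0.01771 × 118.71 = 2.10 g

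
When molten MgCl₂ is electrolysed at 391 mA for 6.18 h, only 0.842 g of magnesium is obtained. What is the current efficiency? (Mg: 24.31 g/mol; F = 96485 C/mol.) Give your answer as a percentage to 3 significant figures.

Q = 0.391 × 22248 = 8699 C
n(e⁻) = 8699 / 96485 = 0.09016 mol
Mg²⁺ + 2e⁻ → Mg, so theoretical n(Mg) = 0.04508 mol → 1.096 g
Efficiency = 0.842 / 1.096 = 0.7682 = 76.8%

76.8%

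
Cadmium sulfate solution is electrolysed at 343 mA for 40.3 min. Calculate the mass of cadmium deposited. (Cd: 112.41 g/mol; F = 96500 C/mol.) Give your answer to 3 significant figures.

0.483 g

Charge passed = 0.343 × 2418 = 829.4 C
n(e⁻) = Q/F = 829.4/96500 = 0.008595 mol
Cd²⁺ + 2e⁻ → Cd, so n(Cd) = 0.008595 / 2 = 0.004298 mol
m = 0.004298 × 112.41 = 0.483 g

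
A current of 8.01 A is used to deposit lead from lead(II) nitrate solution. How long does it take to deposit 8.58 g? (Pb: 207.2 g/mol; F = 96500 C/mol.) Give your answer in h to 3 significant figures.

n(Pb) = 8.58 / 207.2 = 0.04141 mol
Pb²⁺ + 2e⁻ → Pb, so n(e⁻) = 2 × 0.04141 = 0.08282 mol
Q = 0.08282 × 96500 = 7992 C
t = Q / I = 7992 / 8.01 = 997.8 s = 0.277 h

0.277 h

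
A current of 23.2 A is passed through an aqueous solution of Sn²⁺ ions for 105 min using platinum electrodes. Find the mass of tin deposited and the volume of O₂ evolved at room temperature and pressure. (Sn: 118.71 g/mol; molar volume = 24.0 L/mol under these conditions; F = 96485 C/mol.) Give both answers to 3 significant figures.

Q = 23.2 × 6300 = 1.462×10^5 C; n(e⁻) = 1.462×10^5 / 96485 = 1.515 mol
Cathode: Sn²⁺ + 2e⁻ → Sn → n(Sn) = 1.515/2 = 0.7575 mol → 89.9 g
Anode: 2H₂O → O₂ + 4H⁺ + 4e⁻ → n(O₂) = 1.515/4 = 0.3788 mol → 9.09 L

89.9 g Sn; 9.09 L O₂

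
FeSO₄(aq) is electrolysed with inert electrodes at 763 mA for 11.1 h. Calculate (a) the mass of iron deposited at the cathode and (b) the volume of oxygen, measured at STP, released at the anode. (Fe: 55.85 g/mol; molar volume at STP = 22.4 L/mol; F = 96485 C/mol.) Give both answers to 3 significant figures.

8.82 g Fe; 1.77 L O₂

Q = 0.763 × 39960 = 30490 C; n(e⁻) = 30490 / 96485 = 0.3160 mol
Cathode: Fe²⁺ + 2e⁻ → Fe → n(Fe) = 0.3160/2 = 0.1580 mol → 8.82 g
Anode: 2H₂O → O₂ + 4H⁺ + 4e⁻ → n(O₂) = 0.3160/4 = 0.07900 mol → 1.77 L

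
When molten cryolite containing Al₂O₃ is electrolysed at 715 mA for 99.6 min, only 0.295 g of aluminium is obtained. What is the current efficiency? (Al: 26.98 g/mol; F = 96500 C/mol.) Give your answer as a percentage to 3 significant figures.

74.1%

Q = 0.715 × 5976 = 4273 C
n(e⁻) = 4273 / 96500 = 0.04428 mol
Al³⁺ + 3e⁻ → Al, so theoretical n(Al) = 0.01476 mol → 0.3982 g
Efficiency = 0.295 / 0.3982 = 0.7408 = 74.1%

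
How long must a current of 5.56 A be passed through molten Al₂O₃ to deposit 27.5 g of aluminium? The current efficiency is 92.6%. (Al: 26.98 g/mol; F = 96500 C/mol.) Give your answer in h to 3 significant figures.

15.9 h

n(Al) = 27.5 / 26.98 = 1.019 mol
Al³⁺ + 3e⁻ → Al, so n(e⁻) = 3 × 1.019 = 3.057 mol
Q = 3.057 × 96500 / 0.926 = 3.186×10^5 C
t = Q / I = 3.186×10^5 / 5.56 = 57300 s = 15.9 h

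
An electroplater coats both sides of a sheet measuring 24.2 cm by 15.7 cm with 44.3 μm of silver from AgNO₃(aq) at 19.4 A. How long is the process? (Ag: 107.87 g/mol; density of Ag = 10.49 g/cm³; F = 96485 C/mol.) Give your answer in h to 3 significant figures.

0.452 h

Plated area = 2 × 24.2 × 15.7 = 759.9 cm²
Volume = 759.9 × 44.3×10⁻⁴ cm = 3.366 cm³
m(Ag) = 3.366 × 10.49 = 35.31 g
n(Ag) = 35.31 / 107.87 = 0.3273 mol; n(e⁻) = 0.3273 mol
Q = 0.3273 × 96485 = 31580 C
t = 31580 / 19.4 = 1628 s = 0.452 h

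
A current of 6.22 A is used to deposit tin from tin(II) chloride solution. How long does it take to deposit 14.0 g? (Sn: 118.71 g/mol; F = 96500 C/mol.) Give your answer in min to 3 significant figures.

n(Sn) = 14.0 / 118.71 = 0.1179 mol
Sn²⁺ + 2e⁻ → Sn, so n(e⁻) = 2 × 0.1179 = 0.2358 mol
Q = 0.2358 × 96500 = 22750 C
t = Q / I = 22750 / 6.22 = 3658 s = 61.0 min

61.0 min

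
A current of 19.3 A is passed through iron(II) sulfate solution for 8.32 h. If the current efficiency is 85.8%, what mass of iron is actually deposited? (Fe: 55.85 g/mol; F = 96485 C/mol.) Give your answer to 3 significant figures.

144 g

Q = 19.3 × 29952 = 5.781×10^5 C
n(e⁻) = 5.781×10^5 / 96485 = 5.992 mol
Fe²⁺ + 2e⁻ → Fe, so theoretical m(Fe) = 2.996 × 55.85 = 167.3 g
Actual mass = 85.8% × 167.3 = 144 g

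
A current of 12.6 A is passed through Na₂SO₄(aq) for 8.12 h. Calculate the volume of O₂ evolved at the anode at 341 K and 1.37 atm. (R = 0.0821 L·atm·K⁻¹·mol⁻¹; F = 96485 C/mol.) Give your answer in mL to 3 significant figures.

Q = 12.6 A × 29232 s = 3.683×10^5 C
n(e⁻) = Q/F = 3.683×10^5/96485 = 3.817 mol
2H₂O → O₂ + 4H⁺ + 4e⁻, so n(O₂) = 3.817 / 4 = 0.9543 mol
V = nRT/P = 0.9543 × 0.0821 × 341 / 1.37 = 19.50 L
= 19500 mL

19500 mL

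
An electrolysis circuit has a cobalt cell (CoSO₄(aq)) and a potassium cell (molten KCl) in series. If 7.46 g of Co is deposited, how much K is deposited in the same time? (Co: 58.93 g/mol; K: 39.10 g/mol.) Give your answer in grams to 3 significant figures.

9.90 g

n(Co) = 7.46 / 58.93 = 0.1266 mol
Co²⁺ + 2e⁻ → Co, so n(e⁻) = 2 × 0.1266 = 0.2532 mol
Since the cells are in series, n(e⁻) in the K cell is also 0.2532 mol.
K⁺ + e⁻ → K, so n(K) = 0.2532 mol
m(K) = 0.2532 × 39.10 = 9.90 g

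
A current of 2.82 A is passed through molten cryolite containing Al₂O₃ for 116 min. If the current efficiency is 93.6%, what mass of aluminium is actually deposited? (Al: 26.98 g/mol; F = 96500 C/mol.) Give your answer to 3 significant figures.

1.71 g

Q = 2.82 × 6960 = 19630 C
n(e⁻) = 19630 / 96500 = 0.2034 mol
Al³⁺ + 3e⁻ → Al, so theoretical m(Al) = 0.06780 × 26.98 = 1.829 g
Actual mass = 93.6% × 1.829 = 1.71 g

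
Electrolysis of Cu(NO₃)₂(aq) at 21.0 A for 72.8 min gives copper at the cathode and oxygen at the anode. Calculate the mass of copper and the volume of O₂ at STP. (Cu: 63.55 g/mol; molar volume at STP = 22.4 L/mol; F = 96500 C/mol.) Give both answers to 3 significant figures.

30.2 g Cu; 5.32 L O₂

Q = 21.0 × 4368 = 91730 C; n(e⁻) = 91730 / 96500 = 0.9506 mol
Cathode: Cu²⁺ + 2e⁻ → Cu → n(Cu) = 0.9506/2 = 0.4753 mol → 30.2 g
Anode: 2H₂O → O₂ + 4H⁺ + 4e⁻ → n(O₂) = 0.9506/4 = 0.2377 mol → 5.32 L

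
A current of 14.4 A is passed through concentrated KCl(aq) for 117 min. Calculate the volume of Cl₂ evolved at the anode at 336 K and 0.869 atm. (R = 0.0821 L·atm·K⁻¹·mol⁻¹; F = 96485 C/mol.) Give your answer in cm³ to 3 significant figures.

16600 cm³

Q = It = 14.4 × 7020 = 1.011×10^5 C
Moles of electrons = 1.011×10^5 / 96485 = 1.048 mol
2Cl⁻ → Cl₂ + 2e⁻, so n(Cl₂) = 1.048 / 2 = 0.5240 mol
V = nRT/P = 0.5240 × 0.0821 × 336 / 0.869 = 16.63 L
= 16600 cm³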